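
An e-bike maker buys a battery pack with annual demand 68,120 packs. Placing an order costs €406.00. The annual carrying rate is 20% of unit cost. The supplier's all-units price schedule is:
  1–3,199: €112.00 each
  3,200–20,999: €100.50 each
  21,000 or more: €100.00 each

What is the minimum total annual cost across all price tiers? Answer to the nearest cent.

Holding cost per unit per year at price C is H = 0.20·C.
Evaluate total cost at each tier's feasible EOQ or, if the EOQ is below the tier, at the tier's minimum quantity.
EOQ at €112.00 = 1571.4 (feasible in tier 1): TC = 68,120×€112.00 + (68,120/1571.4)×406 + (1571.4/2)×0.20×€112.00 = €7,664,639.73.
EOQ at €100.50 = 1658.9 < 3200, so use break Q=3200: TC = 68,120×€100.50 + (68,120/3200.0)×406 + (3200.0/2)×0.20×€100.50 = €6,886,862.72.
EOQ at €100.00 = 1663.0 < 21000, so use break Q=21000: TC = 68,120×€100.00 + (68,120/21000.0)×406 + (21000.0/2)×0.20×€100.00 = €7,023,316.99.
Lowest total cost among the candidates is at Q = 3200.0.

TC* ≈ €6,886,862.72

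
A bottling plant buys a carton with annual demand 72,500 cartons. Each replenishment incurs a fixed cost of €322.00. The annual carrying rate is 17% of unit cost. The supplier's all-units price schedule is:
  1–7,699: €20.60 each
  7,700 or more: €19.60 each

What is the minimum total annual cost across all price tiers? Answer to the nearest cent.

TC* ≈ €1,436,860.02

Holding cost per unit per year at price C is H = 0.17·C.
For each price level, check whether its EOQ is feasible; otherwise the best quantity at that price is the breakpoint.
EOQ at €20.60 = 3651.4 (feasible in tier 1): TC = 72,500×€20.60 + (72,500/3651.4)×322 + (3651.4/2)×0.17×€20.60 = €1,506,287.04.
EOQ at €19.60 = 3743.3 < 7700, so use break Q=7700: TC = 72,500×€19.60 + (72,500/7700.0)×322 + (7700.0/2)×0.17×€19.60 = €1,436,860.02.
Lowest total cost among the candidates is at Q = 7700.0.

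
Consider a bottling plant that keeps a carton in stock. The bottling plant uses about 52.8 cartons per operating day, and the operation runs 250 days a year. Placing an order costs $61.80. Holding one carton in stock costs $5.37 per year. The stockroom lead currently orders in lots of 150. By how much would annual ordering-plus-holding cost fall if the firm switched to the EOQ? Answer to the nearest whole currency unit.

Extra cost ≈ $2,881 per year

Annual demand D = 52.8 × 250 = 13,200.
EOQ = √(2DS/H) = √(2 × 13,200 × 61.8 / 5.37) ≈ 551.20.
Cost at Q* = (D/Q*)S + (Q*/2)H = √(2DSH) ≈ $2,959.94.
Cost at Q = 150: (13,200/150)×61.8 + (150/2)×5.37 = $5,438.40 + $402.75 = $5,841.15.
Excess = $5,841.15 − $2,959.94 = $2,881.21.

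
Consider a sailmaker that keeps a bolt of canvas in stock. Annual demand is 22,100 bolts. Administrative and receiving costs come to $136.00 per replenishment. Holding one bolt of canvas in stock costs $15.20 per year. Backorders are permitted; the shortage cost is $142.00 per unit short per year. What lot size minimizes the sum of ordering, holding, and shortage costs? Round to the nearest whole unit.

With planned backorders, Q* = √(2DS/H) · √((H+B)/B).
√(2DS/H) = √(2 × 22,100 × 136 / 15.2) = 628.867.
√((H+B)/B) = √((15.2+142)/142) = 1.0522.
Q* ≈ 661.669.

Q* ≈ 662 bolts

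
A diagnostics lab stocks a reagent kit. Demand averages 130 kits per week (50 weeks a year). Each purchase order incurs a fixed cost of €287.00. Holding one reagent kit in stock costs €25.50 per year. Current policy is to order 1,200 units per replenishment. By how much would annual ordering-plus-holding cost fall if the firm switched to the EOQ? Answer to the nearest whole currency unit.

Extra cost ≈ €7,101 per year

Annual demand D = 130 × 50 = 6,500.
EOQ = √(2DS/H) = √(2 × 6,500 × 287 / 25.5) ≈ 382.51.
Cost at Q* = (D/Q*)S + (Q*/2)H = √(2DSH) ≈ €9,754.00.
Cost at Q = 1,200: (6,500/1,200)×287 + (1,200/2)×25.5 = €1,554.58 + €15,300.00 = €16,854.58.
Excess = €16,854.58 − €9,754.00 = €7,100.58.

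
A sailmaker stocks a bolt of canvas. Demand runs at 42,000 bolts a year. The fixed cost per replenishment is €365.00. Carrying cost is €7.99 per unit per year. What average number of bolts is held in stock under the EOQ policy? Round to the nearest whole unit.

The optimal lot size = √(2DS/H) = √(2 × 42,000 × 365 / 7.99) ≈ 1958.90.
Average inventory = Q*/2 ≈ 1958.90 / 2 = 979.451.

Average inventory ≈ 979 bolts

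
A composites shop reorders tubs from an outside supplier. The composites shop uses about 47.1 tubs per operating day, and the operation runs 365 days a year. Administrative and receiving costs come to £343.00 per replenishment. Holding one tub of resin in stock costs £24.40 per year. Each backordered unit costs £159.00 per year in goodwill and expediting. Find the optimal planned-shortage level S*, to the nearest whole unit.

Annual demand D = 47.1 × 365 = 17,191.5.
With planned backorders, Q* = √(2DS/H) · √((H+B)/B).
√(2DS/H) = √(2 × 17,191.5 × 343 / 24.4) = 695.223.
√((H+B)/B) = √((24.4+159)/159) = 1.0740.
Q* ≈ 746.664.
S* = Q* · H/(H+B) = 746.664 × 24.4/183.4 ≈ 99.338.

S* ≈ 99 tubs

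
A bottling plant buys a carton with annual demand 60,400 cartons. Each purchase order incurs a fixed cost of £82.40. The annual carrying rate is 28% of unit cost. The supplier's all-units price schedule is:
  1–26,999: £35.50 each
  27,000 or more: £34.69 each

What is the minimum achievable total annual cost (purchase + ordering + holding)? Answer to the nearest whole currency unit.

Holding cost per unit per year at price C is H = 0.28·C.
Candidates are each tier's EOQ (if it falls in that tier) and each price-break quantity.
EOQ at £35.50 = 1000.7 (feasible in tier 1): TC = 60,400×£35.50 + (60,400/1000.7)×82.4 + (1000.7/2)×0.28×£35.50 = £2,154,146.96.
EOQ at £34.69 = 1012.3 < 27000, so use break Q=27000: TC = 60,400×£34.69 + (60,400/27000.0)×82.4 + (27000.0/2)×0.28×£34.69 = £2,226,588.53.
Lowest total cost among the candidates is at Q = 1000.7.

TC* ≈ £2,154,147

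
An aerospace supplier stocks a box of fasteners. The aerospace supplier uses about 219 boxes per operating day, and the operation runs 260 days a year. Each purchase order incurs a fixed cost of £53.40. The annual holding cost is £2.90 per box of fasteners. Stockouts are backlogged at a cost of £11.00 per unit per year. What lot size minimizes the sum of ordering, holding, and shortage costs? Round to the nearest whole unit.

Q* ≈ 1,628 boxes

Annual demand D = 219 × 260 = 56,940.
With planned backorders, Q* = √(2DS/H) · √((H+B)/B).
√(2DS/H) = √(2 × 56,940 × 53.4 / 2.9) = 1448.089.
√((H+B)/B) = √((2.9+11)/11) = 1.1241.
Q* ≈ 1627.820.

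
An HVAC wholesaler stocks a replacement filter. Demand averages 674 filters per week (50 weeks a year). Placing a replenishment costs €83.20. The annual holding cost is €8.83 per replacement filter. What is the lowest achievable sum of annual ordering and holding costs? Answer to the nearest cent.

Annual demand D = 674 × 50 = 33,700.
The optimal lot size = √(2DS/H) = √(2 × 33,700 × 83.2 / 8.83) ≈ 796.91.
At the optimum the two cost components are equal, so total cost = 2·(Q*/2)H = Q*·H.
Minimum total = √(2DSH) = √(2 × 33,700 × 83.2 × 8.83) ≈ 7036.747.

TC* ≈ €7,036.75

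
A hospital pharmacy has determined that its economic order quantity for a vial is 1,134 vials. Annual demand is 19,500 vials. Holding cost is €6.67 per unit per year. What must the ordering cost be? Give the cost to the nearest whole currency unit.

S ≈ €220

The basic EOQ model gives Q* = √(2DS/H); rearrange for the unknown.
From Q* = √(2DS/H): S = Q*²H / (2D) = 1,134² × 6.67 / (2 × 19,500) = 219.9314.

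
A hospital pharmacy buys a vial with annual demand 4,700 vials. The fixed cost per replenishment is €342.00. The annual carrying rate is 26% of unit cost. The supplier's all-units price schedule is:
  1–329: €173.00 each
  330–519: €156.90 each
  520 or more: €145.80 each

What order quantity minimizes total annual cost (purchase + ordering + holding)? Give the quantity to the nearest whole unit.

Q* ≈ 520 vials

Holding cost per unit per year at price C is H = 0.26·C.
Candidates are each tier's EOQ (if it falls in that tier) and each price-break quantity.
EOQ at €173.00 = 267.3 (feasible in tier 1): TC = 4,700×€173.00 + (4,700/267.3)×342 + (267.3/2)×0.26×€173.00 = €825,125.04.
EOQ at €156.90 = 280.7 < 330, so use break Q=330: TC = 4,700×€156.90 + (4,700/330.0)×342 + (330.0/2)×0.26×€156.90 = €749,031.92.
EOQ at €145.80 = 291.2 < 520, so use break Q=520: TC = 4,700×€145.80 + (4,700/520.0)×342 + (520.0/2)×0.26×€145.80 = €698,207.23.
Lowest total cost is €698,207.23 at Q = 520.0.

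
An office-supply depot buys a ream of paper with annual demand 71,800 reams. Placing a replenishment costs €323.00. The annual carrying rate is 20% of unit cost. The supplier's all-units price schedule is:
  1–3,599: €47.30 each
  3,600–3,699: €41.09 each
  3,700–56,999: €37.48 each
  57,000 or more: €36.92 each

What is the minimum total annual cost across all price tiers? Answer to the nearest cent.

TC* ≈ €2,711,199.55

Holding cost per unit per year at price C is H = 0.20·C.
For each price level, check whether its EOQ is feasible; otherwise the best quantity at that price is the breakpoint.
EOQ at €47.30 = 2214.3 (feasible in tier 1): TC = 71,800×€47.30 + (71,800/2214.3)×323 + (2214.3/2)×0.20×€47.30 = €3,417,087.11.
EOQ at €41.09 = 2375.7 < 3600, so use break Q=3600: TC = 71,800×€41.09 + (71,800/3600.0)×323 + (3600.0/2)×0.20×€41.09 = €2,971,496.46.
EOQ at €37.48 = 2487.5 < 3700, so use break Q=3700: TC = 71,800×€37.48 + (71,800/3700.0)×323 + (3700.0/2)×0.20×€37.48 = €2,711,199.55.
EOQ at €36.92 = 2506.3 < 57000, so use break Q=57000: TC = 71,800×€36.92 + (71,800/57000.0)×323 + (57000.0/2)×0.20×€36.92 = €2,861,706.87.
Lowest total cost among the candidates is at Q = 3700.0.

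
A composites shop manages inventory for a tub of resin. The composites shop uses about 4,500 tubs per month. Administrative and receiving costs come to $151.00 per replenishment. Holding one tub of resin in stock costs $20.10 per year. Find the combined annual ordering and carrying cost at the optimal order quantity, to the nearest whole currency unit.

Annual demand D = 4,500 × 12 = 54,000.
EOQ = √(2DS/H) = √(2 × 54,000 × 151 / 20.1) ≈ 900.75.
At the optimum the two cost components are equal, so total cost = 2·(Q*/2)H = Q*·H.
Minimum total = √(2DSH) = √(2 × 54,000 × 151 × 20.1) ≈ 18104.994.

TC* ≈ $18,105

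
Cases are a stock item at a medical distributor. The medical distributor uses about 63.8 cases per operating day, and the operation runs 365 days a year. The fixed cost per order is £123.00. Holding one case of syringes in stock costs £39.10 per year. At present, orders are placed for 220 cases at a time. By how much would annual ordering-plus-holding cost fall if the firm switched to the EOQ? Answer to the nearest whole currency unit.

Extra cost ≈ £2,354 per year

Annual demand D = 63.8 × 365 = 23,287.
EOQ = √(2DS/H) = √(2 × 23,287 × 123 / 39.1) ≈ 382.77.
Cost at Q* = (D/Q*)S + (Q*/2)H = √(2DSH) ≈ £14,966.24.
Cost at Q = 220: (23,287/220)×123 + (220/2)×39.1 = £13,019.55 + £4,301.00 = £17,320.55.
Excess = £17,320.55 − £14,966.24 = £2,354.31.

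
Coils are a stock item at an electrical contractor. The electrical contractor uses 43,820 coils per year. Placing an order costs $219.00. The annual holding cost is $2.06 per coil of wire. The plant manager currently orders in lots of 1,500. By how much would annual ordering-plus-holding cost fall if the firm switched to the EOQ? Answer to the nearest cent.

EOQ = √(2DS/H) = √(2 × 43,820 × 219 / 2.06) ≈ 3052.39.
Cost at Q* = (D/Q*)S + (Q*/2)H = √(2DSH) ≈ $6,287.92.
Cost at Q = 1,500: (43,820/1,500)×219 + (1,500/2)×2.06 = $6,397.72 + $1,545.00 = $7,942.72.
Excess = $7,942.72 − $6,287.92 = $1,654.80.

Extra cost ≈ $1,654.80 per year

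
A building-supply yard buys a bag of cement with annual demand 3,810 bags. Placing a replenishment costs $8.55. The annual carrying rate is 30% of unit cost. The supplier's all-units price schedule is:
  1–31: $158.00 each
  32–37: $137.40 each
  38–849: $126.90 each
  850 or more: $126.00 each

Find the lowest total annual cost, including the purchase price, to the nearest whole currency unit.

TC* ≈ $485,064

Holding cost per unit per year at price C is H = 0.30·C.
Candidates are each tier's EOQ (if it falls in that tier) and each price-break quantity.
Tier 1 ($158.00): EOQ = 37.1 exceeds tier's upper bound 31, so this tier is dominated.
Tier 2 ($137.40): EOQ = 39.8 exceeds tier's upper bound 37, so this tier is dominated.
EOQ at $126.90 = 41.4 (feasible in tier 3): TC = 3,810×$126.90 + (3,810/41.4)×8.55 + (41.4/2)×0.30×$126.90 = $485,063.90.
EOQ at $126.00 = 41.5 < 850, so use break Q=850: TC = 3,810×$126.00 + (3,810/850.0)×8.55 + (850.0/2)×0.30×$126.00 = $496,163.32.
Lowest total cost among the candidates is at Q = 41.4.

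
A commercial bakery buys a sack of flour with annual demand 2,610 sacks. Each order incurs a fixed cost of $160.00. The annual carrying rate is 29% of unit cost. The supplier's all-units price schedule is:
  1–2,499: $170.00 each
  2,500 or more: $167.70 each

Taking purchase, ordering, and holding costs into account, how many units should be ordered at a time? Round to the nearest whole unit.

Q* ≈ 130 sacks

Holding cost per unit per year at price C is H = 0.29·C.
Evaluate total cost at each tier's feasible EOQ or, if the EOQ is below the tier, at the tier's minimum quantity.
EOQ at $170.00 = 130.2 (feasible in tier 1): TC = 2,610×$170.00 + (2,610/130.2)×160 + (130.2/2)×0.29×$170.00 = $450,116.80.
EOQ at $167.70 = 131.0 < 2500, so use break Q=2500: TC = 2,610×$167.70 + (2,610/2500.0)×160 + (2500.0/2)×0.29×$167.70 = $498,655.29.
Lowest total cost is $450,116.80 at Q = 130.2.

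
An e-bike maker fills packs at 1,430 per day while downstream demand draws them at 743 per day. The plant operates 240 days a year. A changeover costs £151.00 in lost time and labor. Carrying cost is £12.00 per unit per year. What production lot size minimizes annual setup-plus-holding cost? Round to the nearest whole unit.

Annual demand D = 743 × 240 = 178,320.
Production build-up factor (1 − d/p) = 1 − 743/1,430 = 0.4804.
Q* = √(2DS / (H(1 − d/p))) = √(2 × 178,320 × 151 / (12 × 0.4804)).
= √(53,852,640 / 5.765) ≈ 3056.346.

Q* ≈ 3,056 packs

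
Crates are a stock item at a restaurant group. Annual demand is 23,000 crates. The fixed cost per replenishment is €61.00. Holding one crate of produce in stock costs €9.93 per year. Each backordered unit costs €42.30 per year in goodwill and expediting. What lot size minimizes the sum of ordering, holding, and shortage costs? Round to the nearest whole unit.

Q* ≈ 591 crates

With planned backorders, Q* = √(2DS/H) · √((H+B)/B).
√(2DS/H) = √(2 × 23,000 × 61 / 9.93) = 531.581.
√((H+B)/B) = √((9.93+42.3)/42.3) = 1.1112.
Q* ≈ 590.689.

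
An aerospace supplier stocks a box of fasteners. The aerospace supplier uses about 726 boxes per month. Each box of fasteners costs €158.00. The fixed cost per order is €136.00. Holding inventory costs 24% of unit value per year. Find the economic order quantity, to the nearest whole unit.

Annual demand D = 726 × 12 = 8,712.
Holding cost H = 0.24 × €158.00 = €37.9200 per unit per year.
EOQ = √(2DS / H) = √(2 × 8,712 × 136 / 37.92).
= √(2,369,664 / 37.92) = √62,491.1392 ≈ 249.982.

Q* ≈ 250 boxes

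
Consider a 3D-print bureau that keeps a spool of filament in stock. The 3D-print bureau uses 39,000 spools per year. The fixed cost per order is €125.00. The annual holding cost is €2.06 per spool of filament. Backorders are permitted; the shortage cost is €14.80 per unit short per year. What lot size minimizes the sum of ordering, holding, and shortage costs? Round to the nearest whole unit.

With planned backorders, Q* = √(2DS/H) · √((H+B)/B).
√(2DS/H) = √(2 × 39,000 × 125 / 2.06) = 2175.548.
√((H+B)/B) = √((2.06+14.8)/14.8) = 1.0673.
Q* ≈ 2322.024.

Q* ≈ 2,322 spools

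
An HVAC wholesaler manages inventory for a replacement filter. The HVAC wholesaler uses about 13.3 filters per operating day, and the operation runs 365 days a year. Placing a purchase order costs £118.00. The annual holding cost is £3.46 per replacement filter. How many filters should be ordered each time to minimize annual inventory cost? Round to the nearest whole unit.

Annual demand D = 13.3 × 365 = 4,854.5.
EOQ = √(2DS / H) = √(2 × 4,854.5 × 118 / 3.46).
= √(1,145,662 / 3.46) = √331,116.185 ≈ 575.427.

Q* ≈ 575 filters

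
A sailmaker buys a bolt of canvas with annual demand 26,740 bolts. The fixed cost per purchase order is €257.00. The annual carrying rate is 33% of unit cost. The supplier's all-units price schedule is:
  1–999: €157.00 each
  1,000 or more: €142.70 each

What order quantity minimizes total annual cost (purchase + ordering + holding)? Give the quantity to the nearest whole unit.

Holding cost per unit per year at price C is H = 0.33·C.
For each price level, check whether its EOQ is feasible; otherwise the best quantity at that price is the breakpoint.
EOQ at €157.00 = 515.1 (feasible in tier 1): TC = 26,740×€157.00 + (26,740/515.1)×257 + (515.1/2)×0.33×€157.00 = €4,224,865.11.
EOQ at €142.70 = 540.2 < 1000, so use break Q=1000: TC = 26,740×€142.70 + (26,740/1000.0)×257 + (1000.0/2)×0.33×€142.70 = €3,846,215.68.
Lowest total cost is €3,846,215.68 at Q = 1000.0.

Q* ≈ 1,000 bolts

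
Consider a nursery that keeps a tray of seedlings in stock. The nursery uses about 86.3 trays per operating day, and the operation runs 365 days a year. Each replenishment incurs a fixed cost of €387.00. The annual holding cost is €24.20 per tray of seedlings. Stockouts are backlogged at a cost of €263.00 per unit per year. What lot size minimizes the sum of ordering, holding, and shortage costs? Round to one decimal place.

Annual demand D = 86.3 × 365 = 31,499.5.
With planned backorders, Q* = √(2DS/H) · √((H+B)/B).
√(2DS/H) = √(2 × 31,499.5 × 387 / 24.2) = 1003.725.
√((H+B)/B) = √((24.2+263)/263) = 1.0450.
Q* ≈ 1048.888.

Q* ≈ 1,048.9 trays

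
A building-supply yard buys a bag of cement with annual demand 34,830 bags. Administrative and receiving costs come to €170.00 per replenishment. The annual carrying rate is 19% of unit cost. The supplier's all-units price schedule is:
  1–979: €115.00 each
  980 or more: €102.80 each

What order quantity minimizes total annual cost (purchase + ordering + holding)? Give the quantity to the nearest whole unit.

Q* ≈ 980 bags

Holding cost per unit per year at price C is H = 0.19·C.
For each price level, check whether its EOQ is feasible; otherwise the best quantity at that price is the breakpoint.
EOQ at €115.00 = 736.2 (feasible in tier 1): TC = 34,830×€115.00 + (34,830/736.2)×170 + (736.2/2)×0.19×€115.00 = €4,021,535.77.
EOQ at €102.80 = 778.7 < 980, so use break Q=980: TC = 34,830×€102.80 + (34,830/980.0)×170 + (980.0/2)×0.19×€102.80 = €3,596,136.62.
Lowest total cost is €3,596,136.62 at Q = 980.0.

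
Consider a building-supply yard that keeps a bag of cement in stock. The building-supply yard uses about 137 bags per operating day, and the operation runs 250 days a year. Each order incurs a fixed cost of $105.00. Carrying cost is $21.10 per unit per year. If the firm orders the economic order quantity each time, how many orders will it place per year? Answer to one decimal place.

N ≈ 58.7 orders per year

Annual demand D = 137 × 250 = 34,250.
The optimal lot size = √(2DS/H) = √(2 × 34,250 × 105 / 21.1) ≈ 583.85.
Orders per year = D / Q* = 34,250 / 583.85 ≈ 58.663.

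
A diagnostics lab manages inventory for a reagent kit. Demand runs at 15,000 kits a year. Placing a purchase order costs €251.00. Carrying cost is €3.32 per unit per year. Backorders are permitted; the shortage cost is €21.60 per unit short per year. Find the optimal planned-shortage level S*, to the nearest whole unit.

With planned backorders, Q* = √(2DS/H) · √((H+B)/B).
√(2DS/H) = √(2 × 15,000 × 251 / 3.32) = 1506.012.
√((H+B)/B) = √((3.32+21.6)/21.6) = 1.0741.
Q* ≈ 1617.617.
S* = Q* · H/(H+B) = 1617.617 × 3.32/24.92 ≈ 215.509.

S* ≈ 216 kits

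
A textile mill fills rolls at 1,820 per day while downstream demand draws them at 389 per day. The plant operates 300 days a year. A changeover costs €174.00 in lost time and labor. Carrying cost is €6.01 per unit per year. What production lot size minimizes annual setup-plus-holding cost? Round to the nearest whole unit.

Annual demand D = 389 × 300 = 116,700.
Production build-up factor (1 − d/p) = 1 − 389/1,820 = 0.7863.
Q* = √(2DS / (H(1 − d/p))) = √(2 × 116,700 × 174 / (6.01 × 0.7863)).
= √(40,611,600 / 4.7254) ≈ 2931.593.

Q* ≈ 2,932 rolls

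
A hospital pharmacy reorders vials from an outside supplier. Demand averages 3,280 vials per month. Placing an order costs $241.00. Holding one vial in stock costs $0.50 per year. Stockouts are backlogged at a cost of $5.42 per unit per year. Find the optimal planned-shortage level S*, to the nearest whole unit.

S* ≈ 544 vials

Annual demand D = 3,280 × 12 = 39,360.
With planned backorders, Q* = √(2DS/H) · √((H+B)/B).
√(2DS/H) = √(2 × 39,360 × 241 / 0.5) = 6159.792.
√((H+B)/B) = √((0.5+5.42)/5.42) = 1.0451.
Q* ≈ 6437.649.
S* = Q* · H/(H+B) = 6437.649 × 0.5/5.92 ≈ 543.720.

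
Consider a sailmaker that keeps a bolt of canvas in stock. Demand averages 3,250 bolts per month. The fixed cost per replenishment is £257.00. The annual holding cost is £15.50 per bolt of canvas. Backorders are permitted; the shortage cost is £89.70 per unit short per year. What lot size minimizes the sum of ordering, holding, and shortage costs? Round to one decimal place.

Annual demand D = 3,250 × 12 = 39,000.
With planned backorders, Q* = √(2DS/H) · √((H+B)/B).
√(2DS/H) = √(2 × 39,000 × 257 / 15.5) = 1137.229.
√((H+B)/B) = √((15.5+89.7)/89.7) = 1.0830.
Q* ≈ 1231.572.

Q* ≈ 1,231.6 bolts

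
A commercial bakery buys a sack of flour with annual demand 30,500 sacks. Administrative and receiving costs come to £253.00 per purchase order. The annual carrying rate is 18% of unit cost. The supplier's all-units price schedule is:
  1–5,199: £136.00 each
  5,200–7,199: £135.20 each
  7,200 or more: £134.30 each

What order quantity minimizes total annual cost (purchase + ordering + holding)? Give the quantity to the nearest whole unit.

Holding cost per unit per year at price C is H = 0.18·C.
Evaluate total cost at each tier's feasible EOQ or, if the EOQ is below the tier, at the tier's minimum quantity.
EOQ at £136.00 = 794.0 (feasible in tier 1): TC = 30,500×£136.00 + (30,500/794.0)×253 + (794.0/2)×0.18×£136.00 = £4,167,437.07.
EOQ at £135.20 = 796.3 < 5200, so use break Q=5200: TC = 30,500×£135.20 + (30,500/5200.0)×253 + (5200.0/2)×0.18×£135.20 = £4,188,357.54.
EOQ at £134.30 = 799.0 < 7200, so use break Q=7200: TC = 30,500×£134.30 + (30,500/7200.0)×253 + (7200.0/2)×0.18×£134.30 = £4,184,248.14.
Lowest total cost is £4,167,437.07 at Q = 794.0.

Q* ≈ 794 sacks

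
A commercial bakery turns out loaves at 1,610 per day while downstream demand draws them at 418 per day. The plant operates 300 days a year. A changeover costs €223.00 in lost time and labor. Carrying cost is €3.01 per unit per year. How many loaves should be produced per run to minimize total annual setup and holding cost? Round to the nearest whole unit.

Q* ≈ 5,010 loaves

Annual demand D = 418 × 300 = 125,400.
Production build-up factor (1 − d/p) = 1 − 418/1,610 = 0.7404.
Q* = √(2DS / (H(1 − d/p))) = √(2 × 125,400 × 223 / (3.01 × 0.7404)).
= √(55,928,400 / 2.2285) ≈ 5009.654.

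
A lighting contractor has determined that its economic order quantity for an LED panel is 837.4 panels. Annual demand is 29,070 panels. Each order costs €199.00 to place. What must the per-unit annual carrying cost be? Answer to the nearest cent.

H ≈ €16.50

The basic EOQ model gives Q* = √(2DS/H); rearrange for the unknown.
From Q* = √(2DS/H): H = 2DS / Q*² = 2 × 29,070 × 199 / 837.4² = 16.4992.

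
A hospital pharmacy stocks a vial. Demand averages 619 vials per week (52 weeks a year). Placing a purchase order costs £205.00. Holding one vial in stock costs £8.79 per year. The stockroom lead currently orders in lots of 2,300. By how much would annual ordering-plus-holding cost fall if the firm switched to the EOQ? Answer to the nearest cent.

Extra cost ≈ £2,206.99 per year

Annual demand D = 619 × 52 = 32,188.
EOQ = √(2DS/H) = √(2 × 32,188 × 205 / 8.79) ≈ 1225.31.
Cost at Q* = (D/Q*)S + (Q*/2)H = √(2DSH) ≈ £10,770.44.
Cost at Q = 2,300: (32,188/2,300)×205 + (2,300/2)×8.79 = £2,868.93 + £10,108.50 = £12,977.43.
Excess = £12,977.43 − £10,770.44 = £2,206.99.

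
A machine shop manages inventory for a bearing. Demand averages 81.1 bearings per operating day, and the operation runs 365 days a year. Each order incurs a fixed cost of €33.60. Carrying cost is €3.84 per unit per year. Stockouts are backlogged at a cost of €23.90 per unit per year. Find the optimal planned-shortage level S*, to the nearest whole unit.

Annual demand D = 81.1 × 365 = 29,601.5.
With planned backorders, Q* = √(2DS/H) · √((H+B)/B).
√(2DS/H) = √(2 × 29,601.5 × 33.6 / 3.84) = 719.740.
√((H+B)/B) = √((3.84+23.9)/23.9) = 1.0773.
Q* ≈ 775.408.
S* = Q* · H/(H+B) = 775.408 × 3.84/27.74 ≈ 107.338.

S* ≈ 107 bearings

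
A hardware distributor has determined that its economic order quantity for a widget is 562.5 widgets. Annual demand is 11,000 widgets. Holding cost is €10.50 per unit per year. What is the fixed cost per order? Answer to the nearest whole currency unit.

S ≈ €151

Invert the EOQ relation Q*² = 2DS/H.
From Q* = √(2DS/H): S = Q*²H / (2D) = 562.5² × 10.5 / (2 × 11,000) = 151.0121.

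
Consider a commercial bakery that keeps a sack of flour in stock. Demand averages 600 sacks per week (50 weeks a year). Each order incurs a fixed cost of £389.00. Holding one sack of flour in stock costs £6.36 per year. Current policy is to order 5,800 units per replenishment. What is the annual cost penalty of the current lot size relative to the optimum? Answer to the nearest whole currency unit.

Extra cost ≈ £8,272 per year

Annual demand D = 600 × 50 = 30,000.
EOQ = √(2DS/H) = √(2 × 30,000 × 389 / 6.36) ≈ 1915.68.
Cost at Q* = (D/Q*)S + (Q*/2)H = √(2DSH) ≈ £12,183.69.
Cost at Q = 5,800: (30,000/5,800)×389 + (5,800/2)×6.36 = £2,012.07 + £18,444.00 = £20,456.07.
Excess = £20,456.07 − £12,183.69 = £8,272.37.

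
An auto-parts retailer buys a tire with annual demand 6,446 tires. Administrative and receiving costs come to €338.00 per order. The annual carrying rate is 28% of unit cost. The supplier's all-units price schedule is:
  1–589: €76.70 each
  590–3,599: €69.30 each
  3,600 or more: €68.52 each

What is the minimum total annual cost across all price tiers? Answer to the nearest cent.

Holding cost per unit per year at price C is H = 0.28·C.
For each price level, check whether its EOQ is feasible; otherwise the best quantity at that price is the breakpoint.
EOQ at €76.70 = 450.4 (feasible in tier 1): TC = 6,446×€76.70 + (6,446/450.4)×338 + (450.4/2)×0.28×€76.70 = €504,081.96.
EOQ at €69.30 = 473.9 < 590, so use break Q=590: TC = 6,446×€69.30 + (6,446/590.0)×338 + (590.0/2)×0.28×€69.30 = €456,124.77.
EOQ at €68.52 = 476.6 < 3600, so use break Q=3600: TC = 6,446×€68.52 + (6,446/3600.0)×338 + (3600.0/2)×0.28×€68.52 = €476,819.21.
Lowest total cost among the candidates is at Q = 590.0.

TC* ≈ €456,124.77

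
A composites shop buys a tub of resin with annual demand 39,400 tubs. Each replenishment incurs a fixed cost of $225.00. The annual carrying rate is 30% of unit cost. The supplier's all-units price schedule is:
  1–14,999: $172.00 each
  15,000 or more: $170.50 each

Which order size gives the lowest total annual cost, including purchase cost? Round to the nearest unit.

Q* ≈ 586 tubs

Holding cost per unit per year at price C is H = 0.30·C.
Evaluate total cost at each tier's feasible EOQ or, if the EOQ is below the tier, at the tier's minimum quantity.
EOQ at $172.00 = 586.2 (feasible in tier 1): TC = 39,400×$172.00 + (39,400/586.2)×225 + (586.2/2)×0.30×$172.00 = $6,807,046.78.
EOQ at $170.50 = 588.8 < 15000, so use break Q=15000: TC = 39,400×$170.50 + (39,400/15000.0)×225 + (15000.0/2)×0.30×$170.50 = $7,101,916.00.
Lowest total cost is $6,807,046.78 at Q = 586.2.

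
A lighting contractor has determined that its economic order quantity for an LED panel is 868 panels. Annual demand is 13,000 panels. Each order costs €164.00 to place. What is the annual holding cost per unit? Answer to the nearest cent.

H ≈ €5.66

The basic EOQ model gives Q* = √(2DS/H); rearrange for the unknown.
From Q* = √(2DS/H): H = 2DS / Q*² = 2 × 13,000 × 164 / 868² = 5.6595.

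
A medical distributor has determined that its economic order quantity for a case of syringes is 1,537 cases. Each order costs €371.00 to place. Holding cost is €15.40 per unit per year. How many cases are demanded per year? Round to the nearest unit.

D ≈ 49,030 cases per year

The basic EOQ model gives Q* = √(2DS/H); rearrange for the unknown.
From Q* = √(2DS/H): D = Q*²H / (2S) = 1,537² × 15.4 / (2 × 371) = 49030.300.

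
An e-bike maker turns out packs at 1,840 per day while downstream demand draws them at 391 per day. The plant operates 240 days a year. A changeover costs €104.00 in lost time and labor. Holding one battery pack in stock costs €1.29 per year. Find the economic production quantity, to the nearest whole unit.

Annual demand D = 391 × 240 = 93,840.
Production build-up factor (1 − d/p) = 1 − 391/1,840 = 0.7875.
Q* = √(2DS / (H(1 − d/p))) = √(2 × 93,840 × 104 / (1.29 × 0.7875)).
= √(19,518,720 / 1.0159) ≈ 4383.344.

Q* ≈ 4,383 packs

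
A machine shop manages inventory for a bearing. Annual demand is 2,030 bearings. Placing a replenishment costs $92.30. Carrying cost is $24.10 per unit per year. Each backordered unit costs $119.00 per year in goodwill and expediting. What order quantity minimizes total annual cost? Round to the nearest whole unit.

Q* ≈ 137 bearings

With planned backorders, Q* = √(2DS/H) · √((H+B)/B).
√(2DS/H) = √(2 × 2,030 × 92.3 / 24.1) = 124.697.
√((H+B)/B) = √((24.1+119)/119) = 1.0966.
Q* ≈ 136.742.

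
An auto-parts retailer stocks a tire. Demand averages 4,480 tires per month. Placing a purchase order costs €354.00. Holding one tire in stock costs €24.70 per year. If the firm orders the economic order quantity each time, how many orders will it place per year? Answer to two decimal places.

N ≈ 43.31 orders per year

Annual demand D = 4,480 × 12 = 53,760.
EOQ = √(2DS/H) = √(2 × 53,760 × 354 / 24.7) ≈ 1241.36.
Orders per year = D / Q* = 53,760 / 1241.36 ≈ 43.307.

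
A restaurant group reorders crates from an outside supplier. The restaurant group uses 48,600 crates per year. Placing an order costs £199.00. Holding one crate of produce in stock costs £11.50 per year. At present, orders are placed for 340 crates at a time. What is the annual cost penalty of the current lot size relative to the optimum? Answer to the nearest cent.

EOQ = √(2DS/H) = √(2 × 48,600 × 199 / 11.5) ≈ 1296.91.
Cost at Q* = (D/Q*)S + (Q*/2)H = √(2DSH) ≈ £14,914.50.
Cost at Q = 340: (48,600/340)×199 + (340/2)×11.5 = £28,445.29 + £1,955.00 = £30,400.29.
Excess = £30,400.29 − £14,914.50 = £15,485.80.

Extra cost ≈ £15,485.80 per year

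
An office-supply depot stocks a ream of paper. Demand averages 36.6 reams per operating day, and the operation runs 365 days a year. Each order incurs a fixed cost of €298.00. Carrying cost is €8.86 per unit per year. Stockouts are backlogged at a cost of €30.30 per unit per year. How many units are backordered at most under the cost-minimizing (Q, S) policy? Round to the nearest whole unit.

Annual demand D = 36.6 × 365 = 13,359.
With planned backorders, Q* = √(2DS/H) · √((H+B)/B).
√(2DS/H) = √(2 × 13,359 × 298 / 8.86) = 947.967.
√((H+B)/B) = √((8.86+30.3)/30.3) = 1.1368.
Q* ≈ 1077.689.
S* = Q* · H/(H+B) = 1077.689 × 8.86/39.16 ≈ 243.828.

S* ≈ 244 reams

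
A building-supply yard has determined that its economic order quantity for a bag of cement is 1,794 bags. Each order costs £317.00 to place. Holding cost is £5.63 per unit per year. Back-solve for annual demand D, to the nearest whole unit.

D ≈ 28,580 bags per year

Invert the EOQ relation Q*² = 2DS/H.
From Q* = √(2DS/H): D = Q*²H / (2S) = 1,794² × 5.63 / (2 × 317) = 28580.118.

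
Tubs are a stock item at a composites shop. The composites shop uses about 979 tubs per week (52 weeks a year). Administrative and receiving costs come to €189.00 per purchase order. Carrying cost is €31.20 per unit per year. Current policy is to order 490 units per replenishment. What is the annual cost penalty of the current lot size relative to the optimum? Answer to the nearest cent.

Extra cost ≈ €2,777.11 per year

Annual demand D = 979 × 52 = 50,908.
EOQ = √(2DS/H) = √(2 × 50,908 × 189 / 31.2) ≈ 785.35.
Cost at Q* = (D/Q*)S + (Q*/2)H = √(2DSH) ≈ €24,502.83.
Cost at Q = 490: (50,908/490)×189 + (490/2)×31.2 = €19,635.94 + €7,644.00 = €27,279.94.
Excess = €27,279.94 − €24,502.83 = €2,777.11.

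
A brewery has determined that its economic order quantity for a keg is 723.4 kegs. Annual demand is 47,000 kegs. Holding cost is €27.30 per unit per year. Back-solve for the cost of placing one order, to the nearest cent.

S ≈ €151.98

Squaring Q* = √(2DS/H) gives Q*² = 2DS/H.
From Q* = √(2DS/H): S = Q*²H / (2D) = 723.4² × 27.3 / (2 × 47,000) = 151.9819.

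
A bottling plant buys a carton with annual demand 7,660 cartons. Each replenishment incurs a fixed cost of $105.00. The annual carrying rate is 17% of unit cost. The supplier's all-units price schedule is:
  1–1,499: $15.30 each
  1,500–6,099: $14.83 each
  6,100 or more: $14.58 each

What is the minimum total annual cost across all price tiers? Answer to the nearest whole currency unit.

Holding cost per unit per year at price C is H = 0.17·C.
Evaluate total cost at each tier's feasible EOQ or, if the EOQ is below the tier, at the tier's minimum quantity.
EOQ at $15.30 = 786.4 (feasible in tier 1): TC = 7,660×$15.30 + (7,660/786.4)×105 + (786.4/2)×0.17×$15.30 = $119,243.48.
EOQ at $14.83 = 798.8 < 1500, so use break Q=1500: TC = 7,660×$14.83 + (7,660/1500.0)×105 + (1500.0/2)×0.17×$14.83 = $116,024.82.
EOQ at $14.58 = 805.6 < 6100, so use break Q=6100: TC = 7,660×$14.58 + (7,660/6100.0)×105 + (6100.0/2)×0.17×$14.58 = $119,374.38.
Lowest total cost among the candidates is at Q = 1500.0.

TC* ≈ $116,025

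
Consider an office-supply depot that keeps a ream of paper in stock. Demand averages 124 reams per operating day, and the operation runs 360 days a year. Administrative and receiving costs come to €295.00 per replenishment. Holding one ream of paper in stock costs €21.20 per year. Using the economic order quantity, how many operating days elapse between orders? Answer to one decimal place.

Annual demand D = 124 × 360 = 44,640.
EOQ = √(2DS/H) = √(2 × 44,640 × 295 / 21.2) ≈ 1114.60.
Cycle time = Q*/D × 360 = 1114.60 / 44,640 × 360 ≈ 8.989 days.

T ≈ 9.0 days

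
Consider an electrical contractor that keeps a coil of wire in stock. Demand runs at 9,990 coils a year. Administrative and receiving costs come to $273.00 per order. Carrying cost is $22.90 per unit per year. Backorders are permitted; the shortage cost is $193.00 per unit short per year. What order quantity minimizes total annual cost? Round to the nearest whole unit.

Q* ≈ 516 coils

With planned backorders, Q* = √(2DS/H) · √((H+B)/B).
√(2DS/H) = √(2 × 9,990 × 273 / 22.9) = 488.047.
√((H+B)/B) = √((22.9+193)/193) = 1.0577.
Q* ≈ 516.189.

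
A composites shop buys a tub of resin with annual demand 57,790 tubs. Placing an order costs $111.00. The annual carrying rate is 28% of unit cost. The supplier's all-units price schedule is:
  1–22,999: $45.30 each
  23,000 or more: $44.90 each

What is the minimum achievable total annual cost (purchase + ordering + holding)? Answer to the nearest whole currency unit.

Holding cost per unit per year at price C is H = 0.28·C.
For each price level, check whether its EOQ is feasible; otherwise the best quantity at that price is the breakpoint.
EOQ at $45.30 = 1005.7 (feasible in tier 1): TC = 57,790×$45.30 + (57,790/1005.7)×111 + (1005.7/2)×0.28×$45.30 = $2,630,643.48.
EOQ at $44.90 = 1010.2 < 23000, so use break Q=23000: TC = 57,790×$44.90 + (57,790/23000.0)×111 + (23000.0/2)×0.28×$44.90 = $2,739,627.90.
Lowest total cost among the candidates is at Q = 1005.7.

TC* ≈ $2,630,643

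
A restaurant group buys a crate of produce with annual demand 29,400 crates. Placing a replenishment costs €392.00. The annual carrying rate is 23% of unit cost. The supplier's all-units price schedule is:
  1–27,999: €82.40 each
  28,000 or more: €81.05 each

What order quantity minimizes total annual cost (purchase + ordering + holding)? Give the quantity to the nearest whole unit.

Holding cost per unit per year at price C is H = 0.23·C.
Evaluate total cost at each tier's feasible EOQ or, if the EOQ is below the tier, at the tier's minimum quantity.
EOQ at €82.40 = 1102.8 (feasible in tier 1): TC = 29,400×€82.40 + (29,400/1102.8)×392 + (1102.8/2)×0.23×€82.40 = €2,443,460.62.
EOQ at €81.05 = 1112.0 < 28000, so use break Q=28000: TC = 29,400×€81.05 + (29,400/28000.0)×392 + (28000.0/2)×0.23×€81.05 = €2,644,262.60.
Lowest total cost is €2,443,460.62 at Q = 1102.8.

Q* ≈ 1,103 crates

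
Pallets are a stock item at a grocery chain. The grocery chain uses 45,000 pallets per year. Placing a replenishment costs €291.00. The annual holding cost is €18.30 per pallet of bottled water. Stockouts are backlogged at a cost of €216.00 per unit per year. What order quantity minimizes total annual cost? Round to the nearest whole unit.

Q* ≈ 1,246 pallets

With planned backorders, Q* = √(2DS/H) · √((H+B)/B).
√(2DS/H) = √(2 × 45,000 × 291 / 18.3) = 1196.306.
√((H+B)/B) = √((18.3+216)/216) = 1.0415.
Q* ≈ 1245.952.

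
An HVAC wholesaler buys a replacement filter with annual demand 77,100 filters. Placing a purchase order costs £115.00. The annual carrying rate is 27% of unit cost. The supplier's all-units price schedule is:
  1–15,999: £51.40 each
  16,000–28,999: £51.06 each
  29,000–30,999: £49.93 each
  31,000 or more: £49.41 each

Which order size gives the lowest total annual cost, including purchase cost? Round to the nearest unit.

Holding cost per unit per year at price C is H = 0.27·C.
For each price level, check whether its EOQ is feasible; otherwise the best quantity at that price is the breakpoint.
EOQ at £51.40 = 1130.4 (feasible in tier 1): TC = 77,100×£51.40 + (77,100/1130.4)×115 + (1130.4/2)×0.27×£51.40 = £3,978,627.53.
EOQ at £51.06 = 1134.1 < 16000, so use break Q=16000: TC = 77,100×£51.06 + (77,100/16000.0)×115 + (16000.0/2)×0.27×£51.06 = £4,047,569.76.
EOQ at £49.93 = 1146.9 < 29000, so use break Q=29000: TC = 77,100×£49.93 + (77,100/29000.0)×115 + (29000.0/2)×0.27×£49.93 = £4,045,384.69.
EOQ at £49.41 = 1152.9 < 31000, so use break Q=31000: TC = 77,100×£49.41 + (77,100/31000.0)×115 + (31000.0/2)×0.27×£49.41 = £4,016,577.87.
Lowest total cost is £3,978,627.53 at Q = 1130.4.

Q* ≈ 1,130 filters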